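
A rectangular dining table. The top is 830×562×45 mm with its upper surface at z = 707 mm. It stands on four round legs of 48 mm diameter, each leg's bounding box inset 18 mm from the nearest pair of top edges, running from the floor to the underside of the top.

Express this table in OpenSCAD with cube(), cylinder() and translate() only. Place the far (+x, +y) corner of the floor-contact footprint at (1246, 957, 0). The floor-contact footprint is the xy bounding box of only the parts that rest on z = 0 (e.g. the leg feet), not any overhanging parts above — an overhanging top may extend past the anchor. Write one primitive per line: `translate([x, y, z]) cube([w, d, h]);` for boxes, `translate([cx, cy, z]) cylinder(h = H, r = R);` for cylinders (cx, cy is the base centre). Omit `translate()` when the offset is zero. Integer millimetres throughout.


translate([434, 413, 662]) cube([830, 562, 45]);
translate([476, 455, 0]) cylinder(h = 662, r = 24);
translate([1222, 455, 0]) cylinder(h = 662, r = 24);
translate([476, 933, 0]) cylinder(h = 662, r = 24);
translate([1222, 933, 0]) cylinder(h = 662, r = 24);


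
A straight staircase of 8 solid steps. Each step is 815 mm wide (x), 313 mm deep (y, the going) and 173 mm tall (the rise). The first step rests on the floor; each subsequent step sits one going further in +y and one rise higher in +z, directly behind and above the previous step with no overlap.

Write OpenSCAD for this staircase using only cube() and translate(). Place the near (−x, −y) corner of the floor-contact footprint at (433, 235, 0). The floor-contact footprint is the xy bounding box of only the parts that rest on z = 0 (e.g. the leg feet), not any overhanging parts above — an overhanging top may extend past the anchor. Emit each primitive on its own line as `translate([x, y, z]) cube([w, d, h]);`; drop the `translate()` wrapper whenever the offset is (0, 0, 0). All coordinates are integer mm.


translate([433, 235, 0]) cube([815, 313, 173]);
translate([433, 548, 173]) cube([815, 313, 173]);
translate([433, 861, 346]) cube([815, 313, 173]);
translate([433, 1174, 519]) cube([815, 313, 173]);
translate([433, 1487, 692]) cube([815, 313, 173]);
translate([433, 1800, 865]) cube([815, 313, 173]);
translate([433, 2113, 1038]) cube([815, 313, 173]);
translate([433, 2426, 1211]) cube([815, 313, 173]);


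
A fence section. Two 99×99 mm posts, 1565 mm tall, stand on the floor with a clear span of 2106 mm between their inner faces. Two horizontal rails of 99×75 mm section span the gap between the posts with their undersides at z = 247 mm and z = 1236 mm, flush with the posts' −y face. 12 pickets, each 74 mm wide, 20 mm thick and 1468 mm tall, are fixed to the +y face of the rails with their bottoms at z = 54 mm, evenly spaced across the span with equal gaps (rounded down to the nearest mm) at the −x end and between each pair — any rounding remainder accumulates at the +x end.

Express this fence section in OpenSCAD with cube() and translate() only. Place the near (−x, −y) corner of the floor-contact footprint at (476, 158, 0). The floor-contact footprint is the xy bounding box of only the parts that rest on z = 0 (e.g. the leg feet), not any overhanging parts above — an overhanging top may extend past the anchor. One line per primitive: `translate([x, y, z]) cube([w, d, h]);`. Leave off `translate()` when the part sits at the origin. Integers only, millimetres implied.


translate([476, 158, 0]) cube([99, 99, 1565]);
translate([2681, 158, 0]) cube([99, 99, 1565]);
translate([575, 158, 247]) cube([2106, 99, 75]);
translate([575, 158, 1236]) cube([2106, 99, 75]);
translate([668, 257, 54]) cube([74, 20, 1468]);
translate([835, 257, 54]) cube([74, 20, 1468]);
translate([1002, 257, 54]) cube([74, 20, 1468]);
translate([1169, 257, 54]) cube([74, 20, 1468]);
translate([1336, 257, 54]) cube([74, 20, 1468]);
translate([1503, 257, 54]) cube([74, 20, 1468]);
translate([1670, 257, 54]) cube([74, 20, 1468]);
translate([1837, 257, 54]) cube([74, 20, 1468]);
translate([2004, 257, 54]) cube([74, 20, 1468]);
translate([2171, 257, 54]) cube([74, 20, 1468]);
translate([2338, 257, 54]) cube([74, 20, 1468]);
translate([2505, 257, 54]) cube([74, 20, 1468]);


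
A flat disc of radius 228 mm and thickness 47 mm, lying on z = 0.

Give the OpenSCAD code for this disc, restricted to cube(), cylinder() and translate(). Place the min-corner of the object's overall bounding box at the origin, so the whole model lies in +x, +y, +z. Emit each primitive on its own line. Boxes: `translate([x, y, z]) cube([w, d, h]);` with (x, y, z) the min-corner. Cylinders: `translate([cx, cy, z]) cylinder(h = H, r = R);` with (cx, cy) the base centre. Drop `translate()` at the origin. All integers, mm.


translate([228, 228, 0]) cylinder(h = 47, r = 228);


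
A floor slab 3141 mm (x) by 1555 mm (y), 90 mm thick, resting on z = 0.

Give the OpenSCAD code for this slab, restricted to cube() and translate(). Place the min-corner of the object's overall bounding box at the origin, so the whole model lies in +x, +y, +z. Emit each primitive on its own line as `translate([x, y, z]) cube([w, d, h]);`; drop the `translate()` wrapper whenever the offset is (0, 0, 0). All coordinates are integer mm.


cube([3141, 1555, 90]);


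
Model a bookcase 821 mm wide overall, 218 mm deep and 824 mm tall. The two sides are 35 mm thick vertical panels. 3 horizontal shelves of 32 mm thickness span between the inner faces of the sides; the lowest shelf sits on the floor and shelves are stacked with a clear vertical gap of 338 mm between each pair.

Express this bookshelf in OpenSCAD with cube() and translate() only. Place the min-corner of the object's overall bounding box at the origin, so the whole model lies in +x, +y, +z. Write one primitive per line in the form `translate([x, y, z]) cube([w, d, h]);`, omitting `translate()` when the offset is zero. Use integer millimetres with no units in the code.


cube([35, 218, 824]);
translate([786, 0, 0]) cube([35, 218, 824]);
translate([35, 0, 0]) cube([751, 218, 32]);
translate([35, 0, 370]) cube([751, 218, 32]);
translate([35, 0, 740]) cube([751, 218, 32]);


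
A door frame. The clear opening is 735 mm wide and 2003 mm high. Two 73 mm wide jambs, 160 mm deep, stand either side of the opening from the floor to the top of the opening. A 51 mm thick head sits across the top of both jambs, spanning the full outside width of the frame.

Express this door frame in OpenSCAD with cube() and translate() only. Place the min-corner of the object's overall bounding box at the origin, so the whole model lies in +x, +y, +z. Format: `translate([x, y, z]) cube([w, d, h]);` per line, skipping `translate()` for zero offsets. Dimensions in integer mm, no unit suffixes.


cube([73, 160, 2003]);
translate([808, 0, 0]) cube([73, 160, 2003]);
translate([0, 0, 2003]) cube([881, 160, 51]);


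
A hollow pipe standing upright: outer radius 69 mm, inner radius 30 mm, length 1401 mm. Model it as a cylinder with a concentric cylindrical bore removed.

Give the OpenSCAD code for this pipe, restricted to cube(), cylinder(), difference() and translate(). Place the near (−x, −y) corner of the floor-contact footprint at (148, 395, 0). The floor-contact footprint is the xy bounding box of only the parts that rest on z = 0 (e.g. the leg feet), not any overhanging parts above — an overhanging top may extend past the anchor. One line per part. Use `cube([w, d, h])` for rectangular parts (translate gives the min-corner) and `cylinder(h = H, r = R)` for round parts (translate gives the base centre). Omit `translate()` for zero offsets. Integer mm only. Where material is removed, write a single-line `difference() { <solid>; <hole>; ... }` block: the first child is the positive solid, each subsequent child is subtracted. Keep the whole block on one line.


difference() { translate([217, 464, 0]) cylinder(h = 1401, r = 69); translate([217, 464, 0]) cylinder(h = 1401, r = 30); }


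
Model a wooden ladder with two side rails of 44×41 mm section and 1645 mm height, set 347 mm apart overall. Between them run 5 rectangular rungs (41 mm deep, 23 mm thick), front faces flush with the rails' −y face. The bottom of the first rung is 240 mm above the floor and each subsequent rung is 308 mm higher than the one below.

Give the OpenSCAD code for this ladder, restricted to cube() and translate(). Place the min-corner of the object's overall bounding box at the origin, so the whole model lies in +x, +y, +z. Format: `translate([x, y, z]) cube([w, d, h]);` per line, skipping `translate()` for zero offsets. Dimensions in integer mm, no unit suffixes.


cube([44, 41, 1645]);
translate([303, 0, 0]) cube([44, 41, 1645]);
translate([44, 0, 240]) cube([259, 41, 23]);
translate([44, 0, 548]) cube([259, 41, 23]);
translate([44, 0, 856]) cube([259, 41, 23]);
translate([44, 0, 1164]) cube([259, 41, 23]);
translate([44, 0, 1472]) cube([259, 41, 23]);


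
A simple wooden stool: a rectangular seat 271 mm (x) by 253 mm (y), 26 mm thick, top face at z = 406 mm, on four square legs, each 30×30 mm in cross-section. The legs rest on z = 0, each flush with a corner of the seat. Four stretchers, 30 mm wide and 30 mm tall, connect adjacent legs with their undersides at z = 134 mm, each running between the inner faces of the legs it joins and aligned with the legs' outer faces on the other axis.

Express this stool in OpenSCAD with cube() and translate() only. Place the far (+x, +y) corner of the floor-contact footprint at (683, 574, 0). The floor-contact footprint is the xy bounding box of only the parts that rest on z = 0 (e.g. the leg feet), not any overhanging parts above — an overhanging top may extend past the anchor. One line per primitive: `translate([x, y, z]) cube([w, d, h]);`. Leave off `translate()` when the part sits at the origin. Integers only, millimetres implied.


// leg_h = 406 - 26 = 380
// stretcher span = 271 - 2*30 = 211
translate([412, 321, 380]) cube([271, 253, 26]);
translate([412, 321, 0]) cube([30, 30, 380]);
translate([653, 321, 0]) cube([30, 30, 380]);
translate([412, 544, 0]) cube([30, 30, 380]);
translate([653, 544, 0]) cube([30, 30, 380]);
translate([442, 321, 134]) cube([211, 30, 30]);
translate([442, 544, 134]) cube([211, 30, 30]);
translate([412, 351, 134]) cube([30, 193, 30]);
translate([653, 351, 134]) cube([30, 193, 30]);


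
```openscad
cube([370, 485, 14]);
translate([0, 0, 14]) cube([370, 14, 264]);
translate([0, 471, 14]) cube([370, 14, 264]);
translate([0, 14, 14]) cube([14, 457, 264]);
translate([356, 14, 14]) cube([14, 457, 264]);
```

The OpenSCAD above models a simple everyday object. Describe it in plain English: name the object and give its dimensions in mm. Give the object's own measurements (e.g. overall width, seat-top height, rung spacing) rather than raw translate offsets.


An open-topped rectangular box: outside dimensions 370×485×278 mm, with a uniform wall and base thickness of 14 mm. The base is a full 370×485 slab on the floor; four walls sit on top of the base. The front and back walls (the −y and +y sides) span the full width; the two side walls fit between them.


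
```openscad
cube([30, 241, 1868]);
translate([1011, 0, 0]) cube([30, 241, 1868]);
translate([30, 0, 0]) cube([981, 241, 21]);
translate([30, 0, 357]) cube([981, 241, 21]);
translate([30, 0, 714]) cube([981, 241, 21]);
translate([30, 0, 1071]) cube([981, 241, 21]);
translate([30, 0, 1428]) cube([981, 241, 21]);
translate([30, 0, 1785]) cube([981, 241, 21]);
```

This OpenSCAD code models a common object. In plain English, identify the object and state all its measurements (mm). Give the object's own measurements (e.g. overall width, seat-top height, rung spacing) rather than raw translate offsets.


An open bookshelf. Two side panels, each 30 mm thick, 241 mm deep and 1868 mm tall, stand 1041 mm apart (outside-to-outside). Between them sit 6 shelves, each 21 mm thick and 241 mm deep, spanning the full gap between the sides. The bottom shelf rests on the floor (its underside at z = 0) and the clear gap between one shelf's top and the next shelf's underside is 336 mm.


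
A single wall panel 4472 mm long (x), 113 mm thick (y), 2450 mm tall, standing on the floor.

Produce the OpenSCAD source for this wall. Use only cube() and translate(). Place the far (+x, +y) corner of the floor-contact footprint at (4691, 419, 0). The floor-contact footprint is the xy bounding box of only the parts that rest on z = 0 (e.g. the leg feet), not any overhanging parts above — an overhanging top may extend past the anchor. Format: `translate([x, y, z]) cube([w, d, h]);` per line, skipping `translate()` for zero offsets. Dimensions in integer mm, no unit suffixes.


translate([219, 306, 0]) cube([4472, 113, 2450]);


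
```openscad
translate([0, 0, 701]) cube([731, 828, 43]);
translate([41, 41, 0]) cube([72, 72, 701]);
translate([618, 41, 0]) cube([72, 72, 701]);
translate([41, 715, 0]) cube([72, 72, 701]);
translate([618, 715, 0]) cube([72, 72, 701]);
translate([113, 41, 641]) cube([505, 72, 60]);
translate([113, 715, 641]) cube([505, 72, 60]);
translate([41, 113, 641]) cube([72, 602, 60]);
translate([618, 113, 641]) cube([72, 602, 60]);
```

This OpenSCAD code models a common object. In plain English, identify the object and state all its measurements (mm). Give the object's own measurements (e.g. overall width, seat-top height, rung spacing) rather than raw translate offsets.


A table: top 731 mm (x) × 828 mm (y), 43 mm thick, upper face at z = 744 mm, on four 72×72 mm square legs, each inset 41 mm from the nearest pair of top edges from z = 0 to the bottom of the top. Four apron rails, 72 mm thick and 60 mm tall, run between adjacent legs with their top edges flush with the underside of the top and their outer faces flush with the legs' outer faces.


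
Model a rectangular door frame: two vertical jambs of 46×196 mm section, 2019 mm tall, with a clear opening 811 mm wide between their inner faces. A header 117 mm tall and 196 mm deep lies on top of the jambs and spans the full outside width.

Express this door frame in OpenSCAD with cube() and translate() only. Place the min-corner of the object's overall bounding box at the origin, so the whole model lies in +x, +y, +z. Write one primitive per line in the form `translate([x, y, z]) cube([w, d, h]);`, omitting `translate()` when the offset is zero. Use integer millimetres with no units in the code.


cube([46, 196, 2019]);
translate([857, 0, 0]) cube([46, 196, 2019]);
translate([0, 0, 2019]) cube([903, 196, 117]);


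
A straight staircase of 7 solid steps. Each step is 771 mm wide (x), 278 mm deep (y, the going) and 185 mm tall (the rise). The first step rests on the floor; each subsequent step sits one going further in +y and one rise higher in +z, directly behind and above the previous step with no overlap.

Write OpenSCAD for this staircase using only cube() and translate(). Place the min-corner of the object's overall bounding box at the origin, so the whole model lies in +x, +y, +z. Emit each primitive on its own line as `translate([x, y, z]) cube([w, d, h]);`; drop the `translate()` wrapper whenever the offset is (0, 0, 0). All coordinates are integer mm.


cube([771, 278, 185]);
translate([0, 278, 185]) cube([771, 278, 185]);
translate([0, 556, 370]) cube([771, 278, 185]);
translate([0, 834, 555]) cube([771, 278, 185]);
translate([0, 1112, 740]) cube([771, 278, 185]);
translate([0, 1390, 925]) cube([771, 278, 185]);
translate([0, 1668, 1110]) cube([771, 278, 185]);


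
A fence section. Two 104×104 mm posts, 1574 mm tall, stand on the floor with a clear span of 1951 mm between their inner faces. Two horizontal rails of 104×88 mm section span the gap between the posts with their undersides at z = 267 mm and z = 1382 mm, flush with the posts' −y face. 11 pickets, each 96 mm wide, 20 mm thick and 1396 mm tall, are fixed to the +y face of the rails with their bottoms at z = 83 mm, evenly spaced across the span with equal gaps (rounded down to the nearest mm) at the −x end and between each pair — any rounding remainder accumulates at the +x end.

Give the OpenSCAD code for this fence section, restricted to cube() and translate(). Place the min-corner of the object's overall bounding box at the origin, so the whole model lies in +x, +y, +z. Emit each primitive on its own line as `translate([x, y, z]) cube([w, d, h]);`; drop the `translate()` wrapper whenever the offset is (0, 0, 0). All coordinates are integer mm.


cube([104, 104, 1574]);
translate([2055, 0, 0]) cube([104, 104, 1574]);
translate([104, 0, 267]) cube([1951, 104, 88]);
translate([104, 0, 1382]) cube([1951, 104, 88]);
translate([178, 104, 83]) cube([96, 20, 1396]);
translate([348, 104, 83]) cube([96, 20, 1396]);
translate([518, 104, 83]) cube([96, 20, 1396]);
translate([688, 104, 83]) cube([96, 20, 1396]);
translate([858, 104, 83]) cube([96, 20, 1396]);
translate([1028, 104, 83]) cube([96, 20, 1396]);
translate([1198, 104, 83]) cube([96, 20, 1396]);
translate([1368, 104, 83]) cube([96, 20, 1396]);
translate([1538, 104, 83]) cube([96, 20, 1396]);
translate([1708, 104, 83]) cube([96, 20, 1396]);
translate([1878, 104, 83]) cube([96, 20, 1396]);


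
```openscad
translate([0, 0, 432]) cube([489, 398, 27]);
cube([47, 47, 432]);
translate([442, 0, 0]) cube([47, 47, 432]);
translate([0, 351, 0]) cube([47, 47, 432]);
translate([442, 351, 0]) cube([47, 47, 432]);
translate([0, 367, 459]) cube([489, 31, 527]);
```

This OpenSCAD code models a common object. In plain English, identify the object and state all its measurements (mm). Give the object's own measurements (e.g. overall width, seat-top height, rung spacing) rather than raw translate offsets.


A chair. The seat is a 489×398×27 mm slab with its top at z = 459 mm, on four 47×47 mm corner legs (flush with the seat edges, standing on z = 0). A flat backrest 31 mm thick, 527 mm tall, spans the full seat width and rises from the seat top along its +y edge, rear face flush with the rear of the seat.


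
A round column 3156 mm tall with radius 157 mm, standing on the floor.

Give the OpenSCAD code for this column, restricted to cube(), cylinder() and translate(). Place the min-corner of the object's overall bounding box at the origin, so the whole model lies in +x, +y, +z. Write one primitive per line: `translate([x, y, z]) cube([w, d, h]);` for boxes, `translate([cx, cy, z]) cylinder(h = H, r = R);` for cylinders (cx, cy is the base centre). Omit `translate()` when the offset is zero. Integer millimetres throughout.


translate([157, 157, 0]) cylinder(h = 3156, r = 157);


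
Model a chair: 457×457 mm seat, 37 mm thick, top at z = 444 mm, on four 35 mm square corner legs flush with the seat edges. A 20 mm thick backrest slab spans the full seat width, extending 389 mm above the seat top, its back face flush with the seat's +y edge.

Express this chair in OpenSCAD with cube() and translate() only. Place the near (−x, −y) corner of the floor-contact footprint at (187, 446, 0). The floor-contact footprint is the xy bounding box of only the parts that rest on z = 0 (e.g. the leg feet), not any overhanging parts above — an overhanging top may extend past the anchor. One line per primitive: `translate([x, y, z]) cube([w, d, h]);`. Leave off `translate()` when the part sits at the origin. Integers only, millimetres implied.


translate([187, 446, 407]) cube([457, 457, 37]);
translate([187, 446, 0]) cube([35, 35, 407]);
translate([609, 446, 0]) cube([35, 35, 407]);
translate([187, 868, 0]) cube([35, 35, 407]);
translate([609, 868, 0]) cube([35, 35, 407]);
translate([187, 883, 444]) cube([457, 20, 389]);


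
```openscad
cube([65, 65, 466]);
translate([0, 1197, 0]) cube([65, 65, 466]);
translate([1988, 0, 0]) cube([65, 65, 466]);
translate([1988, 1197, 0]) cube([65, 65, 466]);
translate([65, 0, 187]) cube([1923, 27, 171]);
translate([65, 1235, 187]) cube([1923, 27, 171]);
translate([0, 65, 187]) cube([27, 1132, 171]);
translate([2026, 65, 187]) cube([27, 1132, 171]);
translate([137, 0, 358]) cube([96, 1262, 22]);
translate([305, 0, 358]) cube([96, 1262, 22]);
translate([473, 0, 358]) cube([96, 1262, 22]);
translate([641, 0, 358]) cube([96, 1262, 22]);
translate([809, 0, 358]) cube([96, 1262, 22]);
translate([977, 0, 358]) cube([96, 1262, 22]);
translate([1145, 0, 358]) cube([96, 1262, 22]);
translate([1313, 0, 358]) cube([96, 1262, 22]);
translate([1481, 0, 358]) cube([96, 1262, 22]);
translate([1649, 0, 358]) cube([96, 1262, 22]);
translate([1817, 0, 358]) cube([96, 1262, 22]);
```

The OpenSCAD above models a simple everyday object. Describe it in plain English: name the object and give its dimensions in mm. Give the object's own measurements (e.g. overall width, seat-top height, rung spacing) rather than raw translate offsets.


A bed frame 2053 mm long (x) by 1262 mm wide (y). Four 65×65 mm corner posts, 466 mm tall, at the corners of the footprint. Four rails of 27 mm thickness and 171 mm height run between adjacent posts with their undersides at z = 187 mm, their outer faces flush with the outside of the frame (the two x-running rails run between the posts' inner faces; the two y-running rails run between the posts' inner faces). 11 slats, each 96 mm wide (x) and 22 mm thick, lie across the top of the two x-running rails, running the full 1262 mm width of the frame in y; along x they sit between the end posts with a 72 mm gap after the −x posts and between neighbouring slats, leaving 75 mm before the +x posts.


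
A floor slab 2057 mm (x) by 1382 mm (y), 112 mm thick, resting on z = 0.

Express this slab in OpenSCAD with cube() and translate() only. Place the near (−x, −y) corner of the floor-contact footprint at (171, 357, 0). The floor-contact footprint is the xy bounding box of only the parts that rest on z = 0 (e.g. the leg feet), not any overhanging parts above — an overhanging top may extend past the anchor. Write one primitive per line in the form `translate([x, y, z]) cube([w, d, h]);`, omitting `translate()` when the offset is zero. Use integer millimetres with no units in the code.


translate([171, 357, 0]) cube([2057, 1382, 112]);


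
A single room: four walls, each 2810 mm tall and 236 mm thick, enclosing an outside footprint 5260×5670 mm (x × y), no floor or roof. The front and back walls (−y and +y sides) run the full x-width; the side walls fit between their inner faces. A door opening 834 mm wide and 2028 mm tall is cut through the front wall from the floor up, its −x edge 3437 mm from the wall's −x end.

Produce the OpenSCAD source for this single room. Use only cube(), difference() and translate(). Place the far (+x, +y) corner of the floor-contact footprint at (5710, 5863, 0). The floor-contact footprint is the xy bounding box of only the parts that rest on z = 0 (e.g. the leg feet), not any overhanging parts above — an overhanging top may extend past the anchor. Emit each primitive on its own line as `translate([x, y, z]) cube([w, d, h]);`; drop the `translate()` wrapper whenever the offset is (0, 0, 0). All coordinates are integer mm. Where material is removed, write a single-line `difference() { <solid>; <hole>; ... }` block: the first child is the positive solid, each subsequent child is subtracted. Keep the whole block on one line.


difference() { translate([450, 193, 0]) cube([5260, 236, 2810]); translate([3887, 193, 0]) cube([834, 236, 2028]); }
translate([450, 5627, 0]) cube([5260, 236, 2810]);
translate([450, 429, 0]) cube([236, 5198, 2810]);
translate([5474, 429, 0]) cube([236, 5198, 2810]);


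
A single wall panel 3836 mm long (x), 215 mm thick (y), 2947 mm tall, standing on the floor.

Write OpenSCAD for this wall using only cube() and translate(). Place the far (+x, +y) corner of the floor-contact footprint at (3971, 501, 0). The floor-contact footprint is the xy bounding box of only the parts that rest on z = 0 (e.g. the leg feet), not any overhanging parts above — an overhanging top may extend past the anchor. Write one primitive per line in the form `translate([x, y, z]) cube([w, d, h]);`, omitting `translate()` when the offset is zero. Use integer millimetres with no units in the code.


translate([135, 286, 0]) cube([3836, 215, 2947]);


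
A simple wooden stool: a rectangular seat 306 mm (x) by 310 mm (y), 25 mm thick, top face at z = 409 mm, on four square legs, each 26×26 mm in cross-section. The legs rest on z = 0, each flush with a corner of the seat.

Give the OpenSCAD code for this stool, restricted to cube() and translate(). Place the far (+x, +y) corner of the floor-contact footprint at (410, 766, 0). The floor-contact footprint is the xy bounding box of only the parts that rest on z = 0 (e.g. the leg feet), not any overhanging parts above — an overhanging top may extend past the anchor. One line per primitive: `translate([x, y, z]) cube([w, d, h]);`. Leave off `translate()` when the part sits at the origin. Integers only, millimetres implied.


// leg_h = 409 - 25 = 384
translate([104, 456, 384]) cube([306, 310, 25]);
translate([104, 456, 0]) cube([26, 26, 384]);
translate([384, 456, 0]) cube([26, 26, 384]);
translate([104, 740, 0]) cube([26, 26, 384]);
translate([384, 740, 0]) cube([26, 26, 384]);


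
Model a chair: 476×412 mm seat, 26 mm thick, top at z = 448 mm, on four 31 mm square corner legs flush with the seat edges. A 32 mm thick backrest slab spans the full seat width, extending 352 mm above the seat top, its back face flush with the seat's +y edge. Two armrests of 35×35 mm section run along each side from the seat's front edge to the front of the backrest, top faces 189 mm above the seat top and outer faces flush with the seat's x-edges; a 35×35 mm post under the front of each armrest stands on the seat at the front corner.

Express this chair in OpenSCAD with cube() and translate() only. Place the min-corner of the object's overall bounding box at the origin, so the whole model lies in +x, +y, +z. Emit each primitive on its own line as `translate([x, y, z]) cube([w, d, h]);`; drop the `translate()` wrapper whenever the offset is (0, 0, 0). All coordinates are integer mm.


// leg_h = 448 - 26 = 422
// arm post h = 189 - 35 = 154
translate([0, 0, 422]) cube([476, 412, 26]);
cube([31, 31, 422]);
translate([445, 0, 0]) cube([31, 31, 422]);
translate([0, 381, 0]) cube([31, 31, 422]);
translate([445, 381, 0]) cube([31, 31, 422]);
translate([0, 380, 448]) cube([476, 32, 352]);
translate([0, 0, 602]) cube([35, 380, 35]);
translate([441, 0, 602]) cube([35, 380, 35]);
translate([0, 0, 448]) cube([35, 35, 154]);
translate([441, 0, 448]) cube([35, 35, 154]);


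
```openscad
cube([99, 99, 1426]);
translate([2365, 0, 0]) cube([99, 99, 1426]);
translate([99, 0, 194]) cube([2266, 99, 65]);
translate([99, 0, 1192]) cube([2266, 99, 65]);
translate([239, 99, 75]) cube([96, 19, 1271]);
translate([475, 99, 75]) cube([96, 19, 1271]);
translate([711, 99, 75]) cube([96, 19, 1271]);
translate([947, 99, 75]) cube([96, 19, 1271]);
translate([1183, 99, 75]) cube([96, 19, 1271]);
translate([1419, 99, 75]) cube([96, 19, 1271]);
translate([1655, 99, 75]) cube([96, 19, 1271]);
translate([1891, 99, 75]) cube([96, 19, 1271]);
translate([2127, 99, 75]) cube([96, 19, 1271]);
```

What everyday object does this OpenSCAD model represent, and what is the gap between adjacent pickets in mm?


A fence section. The picket gap is 140 mm.

Two posts, two rails, 9 pickets — a fence section. Span 2266 mm holds 9 pickets of 96 mm with 10 equal gaps: ⌊(2266 − 9·96) / 10⌋ = 140 mm.


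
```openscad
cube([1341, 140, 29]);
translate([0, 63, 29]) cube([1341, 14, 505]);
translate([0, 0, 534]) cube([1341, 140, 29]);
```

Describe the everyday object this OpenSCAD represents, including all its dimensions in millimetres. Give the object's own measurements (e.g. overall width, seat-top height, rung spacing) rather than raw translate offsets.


An I-beam lying along x, 1341 mm long. Overall section height 563 mm. Two flanges 140 mm wide (y) and 29 mm thick, one on the floor and one at the top; a web 14 mm thick runs between them, centred on the flange width.


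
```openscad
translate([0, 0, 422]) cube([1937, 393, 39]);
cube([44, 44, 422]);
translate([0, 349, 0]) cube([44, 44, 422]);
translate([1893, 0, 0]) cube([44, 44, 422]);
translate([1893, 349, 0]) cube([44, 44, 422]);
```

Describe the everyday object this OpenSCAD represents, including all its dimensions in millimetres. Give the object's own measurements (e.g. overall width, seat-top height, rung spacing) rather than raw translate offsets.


A long wooden bench with a 1937 mm (x) × 393 mm (y) seat, 39 mm thick, its top surface 461 mm above the floor. Four 44 mm square legs at the seat corners, flush with the edges, run from z = 0 to the seat underside.


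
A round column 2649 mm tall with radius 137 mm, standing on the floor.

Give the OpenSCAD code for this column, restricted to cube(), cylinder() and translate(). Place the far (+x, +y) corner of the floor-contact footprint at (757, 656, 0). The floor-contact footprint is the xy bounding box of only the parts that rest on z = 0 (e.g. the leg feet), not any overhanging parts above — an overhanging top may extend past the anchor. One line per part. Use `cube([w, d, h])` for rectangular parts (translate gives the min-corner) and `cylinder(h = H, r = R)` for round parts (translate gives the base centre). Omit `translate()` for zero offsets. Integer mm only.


translate([620, 519, 0]) cylinder(h = 2649, r = 137);


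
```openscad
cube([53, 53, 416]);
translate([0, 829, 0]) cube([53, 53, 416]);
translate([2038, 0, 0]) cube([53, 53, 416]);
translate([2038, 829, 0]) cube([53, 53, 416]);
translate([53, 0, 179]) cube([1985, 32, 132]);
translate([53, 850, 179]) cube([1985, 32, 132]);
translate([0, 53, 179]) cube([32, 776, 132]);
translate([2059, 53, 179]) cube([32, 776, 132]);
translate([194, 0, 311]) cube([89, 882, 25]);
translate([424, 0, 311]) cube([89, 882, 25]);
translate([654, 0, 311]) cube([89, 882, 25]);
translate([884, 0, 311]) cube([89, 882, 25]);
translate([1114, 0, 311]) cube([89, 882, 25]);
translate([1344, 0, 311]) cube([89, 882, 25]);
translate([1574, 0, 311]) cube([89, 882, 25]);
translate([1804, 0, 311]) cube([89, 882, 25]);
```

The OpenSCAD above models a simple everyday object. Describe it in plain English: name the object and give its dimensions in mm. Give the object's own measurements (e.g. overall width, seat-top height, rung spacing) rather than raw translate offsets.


A bed frame 2091 mm long (x) by 882 mm wide (y). Four 53×53 mm corner posts, 416 mm tall, at the corners of the footprint. Four rails of 32 mm thickness and 132 mm height run between adjacent posts with their undersides at z = 179 mm, their outer faces flush with the outside of the frame (the two x-running rails run between the posts' inner faces; the two y-running rails run between the posts' inner faces). 8 slats, each 89 mm wide (x) and 25 mm thick, lie across the top of the two x-running rails, running the full 882 mm width of the frame in y; along x they sit between the end posts with a 141 mm gap after the −x posts and between neighbouring slats, leaving 145 mm before the +x posts.


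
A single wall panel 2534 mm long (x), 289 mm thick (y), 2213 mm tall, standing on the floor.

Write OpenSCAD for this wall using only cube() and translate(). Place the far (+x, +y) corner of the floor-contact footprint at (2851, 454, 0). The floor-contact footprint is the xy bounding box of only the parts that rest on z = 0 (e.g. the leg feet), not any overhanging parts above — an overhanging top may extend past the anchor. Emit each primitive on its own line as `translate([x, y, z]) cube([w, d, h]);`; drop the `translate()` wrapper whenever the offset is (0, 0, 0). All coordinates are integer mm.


translate([317, 165, 0]) cube([2534, 289, 2213]);


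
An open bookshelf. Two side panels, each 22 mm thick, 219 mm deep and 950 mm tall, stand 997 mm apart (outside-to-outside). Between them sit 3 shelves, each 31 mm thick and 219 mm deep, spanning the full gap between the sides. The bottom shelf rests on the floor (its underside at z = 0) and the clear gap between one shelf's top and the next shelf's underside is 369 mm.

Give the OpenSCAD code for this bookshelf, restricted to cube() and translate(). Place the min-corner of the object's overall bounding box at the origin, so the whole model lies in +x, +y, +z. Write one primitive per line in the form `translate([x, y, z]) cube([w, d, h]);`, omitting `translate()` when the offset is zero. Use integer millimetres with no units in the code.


cube([22, 219, 950]);
translate([975, 0, 0]) cube([22, 219, 950]);
translate([22, 0, 0]) cube([953, 219, 31]);
translate([22, 0, 400]) cube([953, 219, 31]);
translate([22, 0, 800]) cube([953, 219, 31]);


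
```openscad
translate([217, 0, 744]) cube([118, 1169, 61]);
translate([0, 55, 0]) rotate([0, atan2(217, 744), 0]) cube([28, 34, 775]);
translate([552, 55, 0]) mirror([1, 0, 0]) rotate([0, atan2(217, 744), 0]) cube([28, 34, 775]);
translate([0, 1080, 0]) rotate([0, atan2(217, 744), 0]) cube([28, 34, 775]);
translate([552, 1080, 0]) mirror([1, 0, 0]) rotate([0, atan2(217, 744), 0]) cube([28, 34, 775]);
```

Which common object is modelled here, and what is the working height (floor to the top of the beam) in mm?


A sawhorse. The overall height is 805 mm.

A beam across two mirrored pairs of raked legs — a sawhorse. The beam's underside is at z = 744 (matching the legs' vertical rise in atan2(217, 744)) and the beam is 61 mm tall, so its top is at 744 + 61 = 805 mm. The raked legs top out at the beam's underside, so that is the highest point.


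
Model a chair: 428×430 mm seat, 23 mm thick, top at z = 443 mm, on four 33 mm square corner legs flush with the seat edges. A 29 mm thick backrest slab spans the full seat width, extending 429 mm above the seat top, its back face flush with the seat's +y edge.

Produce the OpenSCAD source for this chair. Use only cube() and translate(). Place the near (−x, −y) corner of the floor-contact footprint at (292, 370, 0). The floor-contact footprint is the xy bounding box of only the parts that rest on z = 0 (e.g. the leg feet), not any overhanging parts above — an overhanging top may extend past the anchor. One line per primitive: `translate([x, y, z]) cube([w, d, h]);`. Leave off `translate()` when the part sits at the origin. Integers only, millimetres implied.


// leg_h = 443 - 23 = 420
translate([292, 370, 420]) cube([428, 430, 23]);
translate([292, 370, 0]) cube([33, 33, 420]);
translate([687, 370, 0]) cube([33, 33, 420]);
translate([292, 767, 0]) cube([33, 33, 420]);
translate([687, 767, 0]) cube([33, 33, 420]);
translate([292, 771, 443]) cube([428, 29, 429]);


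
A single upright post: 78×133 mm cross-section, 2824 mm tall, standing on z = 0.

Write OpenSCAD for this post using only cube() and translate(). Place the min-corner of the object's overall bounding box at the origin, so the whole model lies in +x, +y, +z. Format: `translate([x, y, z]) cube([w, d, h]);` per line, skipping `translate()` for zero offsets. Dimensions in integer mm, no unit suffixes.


cube([78, 133, 2824]);


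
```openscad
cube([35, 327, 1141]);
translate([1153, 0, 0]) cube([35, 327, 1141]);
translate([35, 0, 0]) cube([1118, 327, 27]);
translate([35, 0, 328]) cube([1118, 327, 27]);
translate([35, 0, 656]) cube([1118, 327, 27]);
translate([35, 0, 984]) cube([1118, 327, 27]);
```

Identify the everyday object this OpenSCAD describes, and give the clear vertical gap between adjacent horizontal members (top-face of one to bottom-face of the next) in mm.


A bookshelf. The clear shelf gap is 301 mm.

Two tall side panels with 4 horizontal boards between them — a bookshelf. The first two shelf undersides are at z = 0 and z = 328; with shelf thickness 27, the clear gap is 328 − 0 − 27 = 301 mm.


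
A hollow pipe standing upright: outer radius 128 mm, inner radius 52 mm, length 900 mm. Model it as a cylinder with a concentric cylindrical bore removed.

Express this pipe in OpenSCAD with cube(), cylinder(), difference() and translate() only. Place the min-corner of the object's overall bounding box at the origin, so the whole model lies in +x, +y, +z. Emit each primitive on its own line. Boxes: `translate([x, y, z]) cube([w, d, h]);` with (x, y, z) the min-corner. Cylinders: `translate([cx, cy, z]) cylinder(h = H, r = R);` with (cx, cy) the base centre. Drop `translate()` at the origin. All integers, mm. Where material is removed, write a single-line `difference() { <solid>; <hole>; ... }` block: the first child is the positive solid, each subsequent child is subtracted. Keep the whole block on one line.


difference() { translate([128, 128, 0]) cylinder(h = 900, r = 128); translate([128, 128, 0]) cylinder(h = 900, r = 52); }


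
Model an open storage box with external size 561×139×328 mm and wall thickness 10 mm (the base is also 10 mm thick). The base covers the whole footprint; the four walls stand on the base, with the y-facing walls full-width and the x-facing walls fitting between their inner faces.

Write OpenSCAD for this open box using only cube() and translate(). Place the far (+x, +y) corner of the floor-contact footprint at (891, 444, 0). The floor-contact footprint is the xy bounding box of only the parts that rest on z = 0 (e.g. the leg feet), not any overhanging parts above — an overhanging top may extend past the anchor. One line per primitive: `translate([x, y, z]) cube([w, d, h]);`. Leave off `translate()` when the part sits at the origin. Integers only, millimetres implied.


translate([330, 305, 0]) cube([561, 139, 10]);
translate([330, 305, 10]) cube([561, 10, 318]);
translate([330, 434, 10]) cube([561, 10, 318]);
translate([330, 315, 10]) cube([10, 119, 318]);
translate([881, 315, 10]) cube([10, 119, 318]);


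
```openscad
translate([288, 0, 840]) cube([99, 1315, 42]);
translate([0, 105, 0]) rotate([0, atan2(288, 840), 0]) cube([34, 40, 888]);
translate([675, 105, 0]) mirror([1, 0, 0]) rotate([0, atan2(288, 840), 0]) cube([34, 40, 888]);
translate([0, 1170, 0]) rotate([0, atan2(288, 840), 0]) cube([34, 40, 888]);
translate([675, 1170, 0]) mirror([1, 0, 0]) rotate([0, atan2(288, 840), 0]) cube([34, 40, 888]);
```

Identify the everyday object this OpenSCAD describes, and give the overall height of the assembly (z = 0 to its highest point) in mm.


A sawhorse. The overall height is 882 mm.

A beam across two mirrored pairs of raked legs — a sawhorse. The beam's underside is at z = 840 (matching the legs' vertical rise in atan2(288, 840)) and the beam is 42 mm tall, so its top is at 840 + 42 = 882 mm. The raked legs top out at the beam's underside, so that is the highest point.


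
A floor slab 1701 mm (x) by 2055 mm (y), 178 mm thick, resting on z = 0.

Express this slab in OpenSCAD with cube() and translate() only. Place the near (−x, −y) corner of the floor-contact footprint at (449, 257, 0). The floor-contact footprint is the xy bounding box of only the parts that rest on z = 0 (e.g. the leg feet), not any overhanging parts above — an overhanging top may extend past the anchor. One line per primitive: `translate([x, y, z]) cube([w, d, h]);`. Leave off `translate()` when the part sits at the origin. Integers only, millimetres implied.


translate([449, 257, 0]) cube([1701, 2055, 178]);


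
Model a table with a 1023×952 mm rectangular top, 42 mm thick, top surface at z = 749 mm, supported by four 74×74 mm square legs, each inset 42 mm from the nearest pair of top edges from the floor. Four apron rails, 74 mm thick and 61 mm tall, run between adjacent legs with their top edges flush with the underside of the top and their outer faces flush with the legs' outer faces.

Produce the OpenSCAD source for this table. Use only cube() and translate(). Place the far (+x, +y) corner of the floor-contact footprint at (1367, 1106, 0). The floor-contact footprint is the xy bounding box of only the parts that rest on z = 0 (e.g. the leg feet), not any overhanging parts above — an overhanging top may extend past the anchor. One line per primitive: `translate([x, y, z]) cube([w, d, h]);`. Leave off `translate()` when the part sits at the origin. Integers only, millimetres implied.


// leg_h = 749 - 42 = 707
// apron z = 707 - 61 = 646
translate([386, 196, 707]) cube([1023, 952, 42]);
translate([428, 238, 0]) cube([74, 74, 707]);
translate([1293, 238, 0]) cube([74, 74, 707]);
translate([428, 1032, 0]) cube([74, 74, 707]);
translate([1293, 1032, 0]) cube([74, 74, 707]);
translate([502, 238, 646]) cube([791, 74, 61]);
translate([502, 1032, 646]) cube([791, 74, 61]);
translate([428, 312, 646]) cube([74, 720, 61]);
translate([1293, 312, 646]) cube([74, 720, 61]);
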